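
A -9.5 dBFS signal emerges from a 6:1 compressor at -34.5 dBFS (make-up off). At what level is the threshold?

-39.5 dBFS

Let T be the threshold. Output overshoot = (input overshoot)/R, so -34.5 − T = (-9.5 − T)/6.
6·(-34.5 − T) = -9.5 − T → 5·T = -207 − (-9.5) = -197.5.
T = -197.5/5 = -39.5 dBFS.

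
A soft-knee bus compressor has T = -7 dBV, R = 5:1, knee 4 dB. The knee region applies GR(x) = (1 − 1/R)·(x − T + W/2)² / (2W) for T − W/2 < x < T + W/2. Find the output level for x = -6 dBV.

-6.9 dBV

x − T + W/2 = -6 − (-7) + 2 = 3.
GR = (1 − 1/5) × 3² / 8 = 0.8 × 9 / 8 = 0.9 dB.
Output = -6 − 0.9 = -6.9 dBV.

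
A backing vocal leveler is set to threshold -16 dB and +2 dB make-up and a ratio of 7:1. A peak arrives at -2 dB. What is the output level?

-12 dB

The input is 14 dB above the -16 dB threshold.
7:1 compression reduces that to 14/7 = 2 dB over.
Output = -16 + 2 = -14 dB; make-up adds 2 dB, giving -12 dB.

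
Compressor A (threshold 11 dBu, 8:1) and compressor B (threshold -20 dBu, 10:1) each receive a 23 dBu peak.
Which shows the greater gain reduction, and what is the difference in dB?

A: GR = 12 − 12/8 = 10.5 dB.
B: GR = 43 − 43/10 = 38.7 dB.
Difference: 28.2 dB in favour of B.

B, by 28.2 dB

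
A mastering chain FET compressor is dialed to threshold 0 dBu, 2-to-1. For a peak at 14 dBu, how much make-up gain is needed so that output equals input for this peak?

7 dB

The peak compresses to 0 + 14/2 = 7 dBu.
To reach 14 dBu requires 14 − 7 = 7 dB of make-up.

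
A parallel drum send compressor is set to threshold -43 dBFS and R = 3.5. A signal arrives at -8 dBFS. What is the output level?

-33 dBFS

The input is 35 dB above the -43 dBFS threshold.
At 3.5:1 the overshoot is divided by 3.5, leaving 10 dB above threshold.
So the level is -43 + 10 = -33 dBFS.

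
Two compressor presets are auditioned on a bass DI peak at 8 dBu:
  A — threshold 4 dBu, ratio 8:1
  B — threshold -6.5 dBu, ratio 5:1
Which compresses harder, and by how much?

A: overshoot 4 dB → output overshoot 0.5 dB → GR 3.5 dB.
B: overshoot 14.5 dB → output overshoot 2.9 dB → GR 11.6 dB.
Difference: 8.1 dB in favour of B.

B, by 8.1 dB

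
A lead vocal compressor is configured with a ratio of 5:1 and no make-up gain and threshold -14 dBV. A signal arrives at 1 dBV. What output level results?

-11 dBV

Overshoot: 1 − (-14) = 15 dB.
5:1 compression reduces that to 15/5 = 3 dB over.
Output = -14 + 3 = -11 dBV.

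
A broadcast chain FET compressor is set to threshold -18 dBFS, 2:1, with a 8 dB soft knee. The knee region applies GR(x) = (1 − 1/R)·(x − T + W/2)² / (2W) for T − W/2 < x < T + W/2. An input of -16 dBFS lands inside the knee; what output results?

x − T + W/2 = -16 − (-18) + 4 = 6.
GR = (1 − 1/2) × 6² / 16 = 0.5 × 36 / 16 = 1.125 dB.
Output = -16 − 1.125 = -17.125 dBFS.

-17.125 dBFS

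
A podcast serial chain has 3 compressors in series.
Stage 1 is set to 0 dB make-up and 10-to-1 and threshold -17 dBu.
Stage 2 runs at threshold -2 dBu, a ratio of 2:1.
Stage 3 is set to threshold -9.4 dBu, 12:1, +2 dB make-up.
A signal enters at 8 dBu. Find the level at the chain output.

-12.5 dBu

Stage 1: 8 dBu is 25 dB over -17 dBu; at 10:1 that becomes 2.5 dB over, giving -14.5 dBu.
Stage 2: -14.5 dBu ≤ -2 dBu, so stage 2 doesn't engage; output -14.5 dBu.
Stage 3: -14.5 dBu ≤ -9.4 dBu, so stage 3 doesn't engage; make-up brings it to -12.5 dBu.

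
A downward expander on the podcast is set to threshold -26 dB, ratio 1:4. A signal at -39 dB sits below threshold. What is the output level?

Below threshold, a 1:4 expander applies gain = (4−1)×(T − x) of attenuation.
(4−1) × 13 = 39 dB, so output = -39 − 39 = -78 dB.

-78 dB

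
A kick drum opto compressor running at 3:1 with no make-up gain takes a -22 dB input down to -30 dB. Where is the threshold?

Gain reduction = -22 − (-30) = 8 dB; output overshoot = GR / (R − 1) = 8 / 2 = 4 dB.
Threshold = output − output overshoot = -30 − 4 = -34 dB.

-34 dB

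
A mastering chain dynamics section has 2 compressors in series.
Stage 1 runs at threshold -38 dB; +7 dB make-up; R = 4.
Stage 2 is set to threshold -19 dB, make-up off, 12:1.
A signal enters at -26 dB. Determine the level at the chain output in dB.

-28 dB

Stage 1: 12 dB above -38 dB, reduced 4:1 to 3 dB above → -35 dB; +7 dB make-up → -28 dB.
Stage 2: below threshold (-28 ≤ -19); passes unchanged; output -28 dB.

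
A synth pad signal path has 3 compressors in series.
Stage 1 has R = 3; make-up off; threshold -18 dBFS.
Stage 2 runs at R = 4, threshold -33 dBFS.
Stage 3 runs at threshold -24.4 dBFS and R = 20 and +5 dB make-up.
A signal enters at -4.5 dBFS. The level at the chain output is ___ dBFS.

-23.125 dBFS

Stage 1: -4.5 dBFS is 13.5 dB over -18 dBFS; at 3:1 that becomes 4.5 dB over, giving -13.5 dBFS.
Stage 2: overshoot 19.5 dB → 19.5/4 = 4.875 dB → -28.125 dBFS.
Stage 3: -28.125 dBFS is at or below the -24.4 dBFS threshold — no compression; make-up brings it to -23.125 dBFS.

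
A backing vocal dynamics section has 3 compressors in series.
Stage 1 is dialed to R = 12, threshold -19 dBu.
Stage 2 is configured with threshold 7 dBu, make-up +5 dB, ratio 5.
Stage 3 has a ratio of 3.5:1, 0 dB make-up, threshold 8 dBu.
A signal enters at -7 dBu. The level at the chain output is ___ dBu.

-13 dBu

Stage 1: overshoot 12 dB → 12/12 = 1 dB → -18 dBu.
Stage 2: below threshold (-18 ≤ 7); passes unchanged; make-up brings it to -13 dBu.
Stage 3: -13 dBu ≤ 8 dBu, so stage 3 doesn't engage; output -13 dBu.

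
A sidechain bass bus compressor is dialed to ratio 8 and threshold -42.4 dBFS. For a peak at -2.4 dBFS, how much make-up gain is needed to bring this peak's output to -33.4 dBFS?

4 dB

The peak compresses to -42.4 + 40/8 = -37.4 dBFS.
To reach -33.4 dBFS requires -33.4 − (-37.4) = 4 dB of make-up.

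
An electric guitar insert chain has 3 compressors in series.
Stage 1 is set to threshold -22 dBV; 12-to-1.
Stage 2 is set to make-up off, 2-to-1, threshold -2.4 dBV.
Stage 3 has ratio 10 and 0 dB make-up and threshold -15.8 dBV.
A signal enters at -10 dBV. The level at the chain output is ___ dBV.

-21 dBV

Stage 1: overshoot 12 dB → 12/12 = 1 dB → -21 dBV.
Stage 2: -21 dBV ≤ -2.4 dBV, so stage 2 doesn't engage; output -21 dBV.
Stage 3: below threshold (-21 ≤ -15.8); passes unchanged; output -21 dBV.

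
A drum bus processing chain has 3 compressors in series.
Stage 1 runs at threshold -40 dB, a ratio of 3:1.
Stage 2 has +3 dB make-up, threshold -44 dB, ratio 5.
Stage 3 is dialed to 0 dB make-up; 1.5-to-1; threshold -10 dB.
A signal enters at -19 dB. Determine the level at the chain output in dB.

Stage 1: overshoot 21 dB → 21/3 = 7 dB → -33 dB.
Stage 2: overshoot 11 dB → 11/5 = 2.2 dB → -41.8 dB; +3 dB make-up → -38.8 dB.
Stage 3: -38.8 dB is at or below the -10 dB threshold — no compression; output -38.8 dB.

-38.8 dB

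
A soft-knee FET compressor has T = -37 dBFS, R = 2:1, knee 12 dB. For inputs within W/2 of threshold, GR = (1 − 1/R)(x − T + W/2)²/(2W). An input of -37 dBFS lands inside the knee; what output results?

-37.75 dBFS

x − T + W/2 = -37 − (-37) + 6 = 6.
GR = (1 − 1/2) × 6² / 24 = 0.5 × 36 / 24 = 0.75 dB.
Output = -37 − 0.75 = -37.75 dBFS.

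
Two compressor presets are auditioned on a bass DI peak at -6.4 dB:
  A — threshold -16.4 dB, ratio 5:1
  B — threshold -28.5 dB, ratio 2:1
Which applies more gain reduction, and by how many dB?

A: overshoot 10 dB → output overshoot 2 dB → GR 8 dB.
B: overshoot 22.1 dB → output overshoot 11.05 dB → GR 11.05 dB.
B reduces 3.05 dB more.

B, by 3.05 dB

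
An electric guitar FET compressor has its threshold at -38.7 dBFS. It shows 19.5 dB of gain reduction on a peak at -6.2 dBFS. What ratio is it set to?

2.5:1

Input overshoot = -6.2 − (-38.7) = 32.5 dB.
Output overshoot = 32.5 − 19.5 = 13 dB.
Ratio = input overshoot / output overshoot = 32.5 / 13 = 2.5.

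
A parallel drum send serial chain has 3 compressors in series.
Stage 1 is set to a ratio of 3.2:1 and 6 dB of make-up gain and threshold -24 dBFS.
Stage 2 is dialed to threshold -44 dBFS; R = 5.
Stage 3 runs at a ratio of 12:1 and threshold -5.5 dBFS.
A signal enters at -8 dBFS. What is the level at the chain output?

Stage 1: -8 dBFS is 16 dB over -24 dBFS; at 3.2:1 that becomes 5 dB over, giving -19 dBFS; +6 dB make-up → -13 dBFS.
Stage 2: 31 dB above -44 dBFS, reduced 5:1 to 6.2 dB above → -37.8 dBFS.
Stage 3: below threshold (-37.8 ≤ -5.5); passes unchanged; output -37.8 dBFS.

-37.8 dBFS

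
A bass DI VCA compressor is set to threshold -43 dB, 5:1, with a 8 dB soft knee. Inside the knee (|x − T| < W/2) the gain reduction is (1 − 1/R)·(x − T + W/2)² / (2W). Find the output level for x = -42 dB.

x − T + W/2 = -42 − (-43) + 4 = 5.
GR = (1 − 1/5) × 5² / 16 = 0.8 × 25 / 16 = 1.25 dB.
Output = -42 − 1.25 = -43.25 dB.

-43.25 dB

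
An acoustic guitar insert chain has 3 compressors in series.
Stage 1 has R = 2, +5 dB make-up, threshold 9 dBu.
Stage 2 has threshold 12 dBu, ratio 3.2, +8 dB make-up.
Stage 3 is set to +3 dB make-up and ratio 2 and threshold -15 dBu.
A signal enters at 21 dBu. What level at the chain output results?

6.75 dBu

Stage 1: overshoot 12 dB → 12/2 = 6 dB → 15 dBu; +5 dB make-up → 20 dBu.
Stage 2: 8 dB above 12 dBu, reduced 3.2:1 to 2.5 dB above → 14.5 dBu; +8 dB make-up → 22.5 dBu.
Stage 3: 37.5 dB above -15 dBu, reduced 2:1 to 18.75 dB above → 3.75 dBu; +3 dB make-up → 6.75 dBu.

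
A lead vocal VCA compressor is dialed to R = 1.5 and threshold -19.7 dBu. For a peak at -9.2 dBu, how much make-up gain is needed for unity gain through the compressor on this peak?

The peak compresses to -19.7 + 10.5/1.5 = -12.7 dBu.
To reach -9.2 dBu requires -9.2 − (-12.7) = 3.5 dB of make-up.

3.5 dB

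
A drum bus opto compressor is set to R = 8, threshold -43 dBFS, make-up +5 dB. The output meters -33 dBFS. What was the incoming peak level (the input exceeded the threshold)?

Stripping the +5 dB make-up gives -38 dBFS at the gain stage.
Post-compression overshoot = -38 − (-43) = 5 dB.
Input overshoot = R × output overshoot = 40 dB → input = -43 + 40 = -3 dBFS.

-3 dBFS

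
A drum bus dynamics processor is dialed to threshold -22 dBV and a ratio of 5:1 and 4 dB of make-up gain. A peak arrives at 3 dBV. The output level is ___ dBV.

Overshoot: 3 − (-22) = 25 dB.
At 5:1 the overshoot is divided by 5, leaving 5 dB above threshold.
Output = -22 + 5 = -17 dBV; make-up adds 4 dB, giving -13 dBV.

-13 dBV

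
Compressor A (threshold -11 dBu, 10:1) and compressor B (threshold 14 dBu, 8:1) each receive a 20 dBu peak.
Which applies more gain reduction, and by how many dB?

A: GR = 31 − 31/10 = 27.9 dB.
B: GR = 6 − 6/8 = 5.25 dB.
A reduces 22.65 dB more.

A, by 22.65 dB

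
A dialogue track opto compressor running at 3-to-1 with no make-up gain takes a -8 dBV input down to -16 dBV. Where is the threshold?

Input is 12 dB above T (since output overshoot × R = input overshoot: (-16 − T)·3 = -8 − T gives T = -20 dBV).
Check: -20 + (-8 − (-20))/3 = -20 + 4 = -16 dBV. ✓

-20 dBV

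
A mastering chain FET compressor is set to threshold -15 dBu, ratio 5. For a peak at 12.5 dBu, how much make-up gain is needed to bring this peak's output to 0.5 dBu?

Overshoot 27.5 dB → 27.5/5 = 5.5 dB after compression, so the compressed level is -15 + 5.5 = -9.5 dBu.
Make-up = target − compressed = 0.5 − (-9.5) = 10 dB.

10 dB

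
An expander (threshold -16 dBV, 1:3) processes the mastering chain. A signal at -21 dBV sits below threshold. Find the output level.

Below threshold, a 1:3 expander applies gain = (3−1)×(T − x) of attenuation.
(3−1) × 5 = 10 dB, so output = -21 − 10 = -31 dBV.

-31 dBV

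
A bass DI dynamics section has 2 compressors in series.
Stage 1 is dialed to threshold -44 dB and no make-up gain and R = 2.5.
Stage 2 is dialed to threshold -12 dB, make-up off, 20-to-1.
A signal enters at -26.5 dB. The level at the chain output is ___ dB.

Stage 1: -26.5 dB is 17.5 dB over -44 dB; at 2.5:1 that becomes 7 dB over, giving -37 dB.
Stage 2: -37 dB is at or below the -12 dB threshold — no compression; output -37 dB.

-37 dB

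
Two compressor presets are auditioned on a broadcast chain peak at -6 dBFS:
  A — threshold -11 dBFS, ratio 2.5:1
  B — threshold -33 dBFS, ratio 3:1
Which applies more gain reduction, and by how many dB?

A: GR = 5 − 5/2.5 = 3 dB.
B: GR = 27 − 27/3 = 18 dB.
B reduces 15 dB more.

B, by 15 dB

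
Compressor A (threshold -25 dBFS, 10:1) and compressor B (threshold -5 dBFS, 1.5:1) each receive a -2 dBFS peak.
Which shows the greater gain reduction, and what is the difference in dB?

A, by 19.7 dB

A: 23 dB over, compressed to 2.3 dB over, so 20.7 dB of GR.
B: 3 dB over, compressed to 2 dB over, so 1 dB of GR.
A applies 19.7 dB more gain reduction.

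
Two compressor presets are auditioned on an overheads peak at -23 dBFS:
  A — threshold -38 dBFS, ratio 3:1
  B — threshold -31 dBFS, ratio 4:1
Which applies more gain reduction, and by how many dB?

A, by 4 dB

A: overshoot 15 dB → output overshoot 5 dB → GR 10 dB.
B: overshoot 8 dB → output overshoot 2 dB → GR 6 dB.
A reduces 4 dB more.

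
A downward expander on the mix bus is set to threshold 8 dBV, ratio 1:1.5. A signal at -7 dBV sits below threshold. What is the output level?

-14.5 dBV

Below threshold, a 1:1.5 expander applies gain = (1.5−1)×(T − x) of attenuation.
(1.5−1) × 15 = 7.5 dB, so output = -7 − 7.5 = -14.5 dBV.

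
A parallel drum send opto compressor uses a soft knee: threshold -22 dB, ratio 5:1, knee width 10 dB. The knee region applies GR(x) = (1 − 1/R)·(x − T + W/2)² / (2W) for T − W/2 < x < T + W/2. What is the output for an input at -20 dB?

x − T + W/2 = -20 − (-22) + 5 = 7.
GR = (1 − 1/5) × 7² / 20 = 0.8 × 49 / 20 = 1.96 dB.
Output = -20 − 1.96 = -21.96 dB.

-21.96 dB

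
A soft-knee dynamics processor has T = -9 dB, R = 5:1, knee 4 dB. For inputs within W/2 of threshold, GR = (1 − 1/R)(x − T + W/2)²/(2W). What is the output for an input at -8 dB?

x − T + W/2 = -8 − (-9) + 2 = 3.
GR = (1 − 1/5) × 3² / 8 = 0.8 × 9 / 8 = 0.9 dB.
Output = -8 − 0.9 = -8.9 dB.

-8.9 dB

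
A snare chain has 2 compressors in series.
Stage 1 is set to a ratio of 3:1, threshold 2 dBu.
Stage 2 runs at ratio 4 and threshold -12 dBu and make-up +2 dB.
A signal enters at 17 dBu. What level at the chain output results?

Stage 1: overshoot 15 dB → 15/3 = 5 dB → 7 dBu.
Stage 2: 19 dB above -12 dBu, reduced 4:1 to 4.75 dB above → -7.25 dBu; +2 dB make-up → -5.25 dBu.

-5.25 dBu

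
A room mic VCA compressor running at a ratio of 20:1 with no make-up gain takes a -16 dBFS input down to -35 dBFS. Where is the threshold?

-36 dBFS

Input is 20 dB above T (since output overshoot × R = input overshoot: (-35 − T)·20 = -16 − T gives T = -36 dBFS).
Check: -36 + (-16 − (-36))/20 = -36 + 1 = -35 dBFS. ✓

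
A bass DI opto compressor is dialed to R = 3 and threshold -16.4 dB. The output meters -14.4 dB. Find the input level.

-10.4 dB

The compressed level sits -14.4 − (-16.4) = 2 dB over threshold.
Input overshoot = R × output overshoot = 6 dB → input = -16.4 + 6 = -10.4 dB.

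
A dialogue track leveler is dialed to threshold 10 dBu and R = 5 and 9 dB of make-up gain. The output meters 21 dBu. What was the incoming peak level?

Before make-up, the level was 21 − 9 = 12 dBu.
Post-compression overshoot = 12 − 10 = 2 dB.
Before 5:1 compression the overshoot was 2 × 5 = 10 dB, so input = 10 + 10 = 20 dBu.

20 dBu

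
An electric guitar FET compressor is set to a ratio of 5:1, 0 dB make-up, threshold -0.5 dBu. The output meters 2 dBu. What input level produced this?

12 dBu

The compressed level sits 2 − (-0.5) = 2.5 dB over threshold.
Before 5:1 compression the overshoot was 2.5 × 5 = 12.5 dB, so input = -0.5 + 12.5 = 12 dBu.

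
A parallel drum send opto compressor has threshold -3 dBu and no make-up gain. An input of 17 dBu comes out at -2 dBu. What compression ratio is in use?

Input overshoot = 17 − (-3) = 20 dB; output overshoot = -2 − (-3) = 1 dB.
Ratio = 20 / 1 = 20.

20:1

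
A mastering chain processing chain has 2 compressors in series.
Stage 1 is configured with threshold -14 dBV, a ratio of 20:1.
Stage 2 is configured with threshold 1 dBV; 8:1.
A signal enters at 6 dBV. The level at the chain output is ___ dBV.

Stage 1: 20 dB above -14 dBV, reduced 20:1 to 1 dB above → -13 dBV.
Stage 2: -13 dBV is at or below the 1 dBV threshold — no compression; output -13 dBV.

-13 dBV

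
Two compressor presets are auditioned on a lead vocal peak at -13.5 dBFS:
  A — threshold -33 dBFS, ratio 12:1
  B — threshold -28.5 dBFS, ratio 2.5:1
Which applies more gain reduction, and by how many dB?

A, by 8.875 dB

A: overshoot 19.5 dB → output overshoot 1.625 dB → GR 17.875 dB.
B: overshoot 15 dB → output overshoot 6 dB → GR 9 dB.
A reduces 8.875 dB more.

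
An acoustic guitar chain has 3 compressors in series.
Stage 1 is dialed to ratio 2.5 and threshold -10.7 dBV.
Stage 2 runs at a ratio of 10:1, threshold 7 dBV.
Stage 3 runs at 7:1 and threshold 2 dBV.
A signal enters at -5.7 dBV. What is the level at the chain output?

-8.7 dBV

Stage 1: 5 dB above -10.7 dBV, reduced 2.5:1 to 2 dB above → -8.7 dBV.
Stage 2: -8.7 dBV is at or below the 7 dBV threshold — no compression; output -8.7 dBV.
Stage 3: -8.7 dBV is at or below the 2 dBV threshold — no compression; output -8.7 dBV.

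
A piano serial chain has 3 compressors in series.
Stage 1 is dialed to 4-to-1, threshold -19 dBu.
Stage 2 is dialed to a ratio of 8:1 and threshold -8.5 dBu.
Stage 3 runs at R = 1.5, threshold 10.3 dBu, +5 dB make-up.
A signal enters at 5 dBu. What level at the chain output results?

Stage 1: 5 dBu is 24 dB over -19 dBu; at 4:1 that becomes 6 dB over, giving -13 dBu.
Stage 2: -13 dBu ≤ -8.5 dBu, so stage 2 doesn't engage; output -13 dBu.
Stage 3: -13 dBu ≤ 10.3 dBu, so stage 3 doesn't engage; make-up brings it to -8 dBu.

-8 dBu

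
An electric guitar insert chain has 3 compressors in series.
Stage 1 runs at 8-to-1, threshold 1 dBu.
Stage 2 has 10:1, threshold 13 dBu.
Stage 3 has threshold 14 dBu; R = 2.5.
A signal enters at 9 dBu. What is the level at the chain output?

Stage 1: 8 dB above 1 dBu, reduced 8:1 to 1 dB above → 2 dBu.
Stage 2: below threshold (2 ≤ 13); passes unchanged; output 2 dBu.
Stage 3: 2 dBu is at or below the 14 dBu threshold — no compression; output 2 dBu.

2 dBu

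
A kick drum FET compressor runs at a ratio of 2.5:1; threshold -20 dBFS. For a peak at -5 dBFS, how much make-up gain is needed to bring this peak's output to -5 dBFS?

9 dB

Without make-up, output = threshold + overshoot/2.5 = -20 + 6 = -14 dBFS.
Gap to target: 9 dB.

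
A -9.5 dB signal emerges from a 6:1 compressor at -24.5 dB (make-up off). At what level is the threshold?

-27.5 dB

Let T be the threshold. Output overshoot = (input overshoot)/R, so -24.5 − T = (-9.5 − T)/6.
6·(-24.5 − T) = -9.5 − T → 5·T = -147 − (-9.5) = -137.5.
T = -137.5/5 = -27.5 dB.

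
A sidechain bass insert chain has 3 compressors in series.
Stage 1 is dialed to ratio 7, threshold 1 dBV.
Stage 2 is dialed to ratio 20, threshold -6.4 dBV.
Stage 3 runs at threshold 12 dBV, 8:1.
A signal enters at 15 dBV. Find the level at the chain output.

-5.93 dBV

Stage 1: 14 dB above 1 dBV, reduced 7:1 to 2 dB above → 3 dBV.
Stage 2: overshoot 9.4 dB → 9.4/20 = 0.47 dB → -5.93 dBV.
Stage 3: below threshold (-5.93 ≤ 12); passes unchanged; output -5.93 dBV.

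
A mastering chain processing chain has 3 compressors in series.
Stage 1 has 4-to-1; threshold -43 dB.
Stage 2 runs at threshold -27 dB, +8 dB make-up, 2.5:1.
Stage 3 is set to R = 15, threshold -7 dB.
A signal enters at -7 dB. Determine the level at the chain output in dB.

Stage 1: 36 dB above -43 dB, reduced 4:1 to 9 dB above → -34 dB.
Stage 2: -34 dB is at or below the -27 dB threshold — no compression; make-up brings it to -26 dB.
Stage 3: -26 dB is at or below the -7 dB threshold — no compression; output -26 dB.

-26 dB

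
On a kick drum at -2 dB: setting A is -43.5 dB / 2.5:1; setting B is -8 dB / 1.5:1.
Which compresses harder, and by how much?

A, by 22.9 dB

A: overshoot 41.5 dB → output overshoot 16.6 dB → GR 24.9 dB.
B: overshoot 6 dB → output overshoot 4 dB → GR 2 dB.
A applies 22.9 dB more gain reduction.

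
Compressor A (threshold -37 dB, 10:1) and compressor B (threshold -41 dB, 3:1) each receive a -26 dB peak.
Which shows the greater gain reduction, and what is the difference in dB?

B, by 0.1 dB

A: overshoot 11 dB → output overshoot 1.1 dB → GR 9.9 dB.
B: overshoot 15 dB → output overshoot 5 dB → GR 10 dB.
B reduces 0.1 dB more.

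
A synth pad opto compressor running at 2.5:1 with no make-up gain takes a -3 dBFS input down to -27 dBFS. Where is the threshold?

-43 dBFS

Input is 40 dB above T (since output overshoot × R = input overshoot: (-27 − T)·2.5 = -3 − T gives T = -43 dBFS).
Check: -43 + (-3 − (-43))/2.5 = -43 + 16 = -27 dBFS. ✓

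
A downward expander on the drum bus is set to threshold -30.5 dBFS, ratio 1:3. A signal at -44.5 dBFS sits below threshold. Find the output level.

-72.5 dBFS

Undershoot = (-30.5) − (-44.5) = 14 dB.
At 1:3, that expands to 42 dB under threshold.
Output = -30.5 − 42 = -72.5 dBFS.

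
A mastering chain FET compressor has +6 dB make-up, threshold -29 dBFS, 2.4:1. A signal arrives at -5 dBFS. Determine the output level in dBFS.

-5 dBFS sits 24 dB over threshold.
2.4:1 compression reduces that to 24/2.4 = 10 dB over.
So the level is -29 + 10 = -19 dBFS; make-up adds 6 dB, giving -13 dBFS.

-13 dBFS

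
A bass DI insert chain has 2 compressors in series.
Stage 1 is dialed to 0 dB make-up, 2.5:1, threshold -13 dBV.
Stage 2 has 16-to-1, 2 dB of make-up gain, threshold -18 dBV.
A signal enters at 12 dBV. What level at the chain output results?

Stage 1: 12 dBV is 25 dB over -13 dBV; at 2.5:1 that becomes 10 dB over, giving -3 dBV.
Stage 2: -3 dBV is 15 dB over -18 dBV; at 16:1 that becomes 0.9375 dB over, giving -17.0625 dBV; +2 dB make-up → -15.0625 dBV.

-15.0625 dBV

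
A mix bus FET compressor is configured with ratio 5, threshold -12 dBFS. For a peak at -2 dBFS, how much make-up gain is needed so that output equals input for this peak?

8 dB

Without make-up, output = threshold + overshoot/5 = -12 + 2 = -10 dBFS.
Gap to target: 8 dB.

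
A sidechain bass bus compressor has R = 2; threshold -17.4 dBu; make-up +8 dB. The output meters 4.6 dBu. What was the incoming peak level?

Stripping the +8 dB make-up gives -3.4 dBu at the gain stage.
That's 14 dB above the -17.4 dBu threshold.
Undo the ratio: input overshoot = 14 × 2 = 28 dB, giving input = 10.6 dBu.

10.6 dBu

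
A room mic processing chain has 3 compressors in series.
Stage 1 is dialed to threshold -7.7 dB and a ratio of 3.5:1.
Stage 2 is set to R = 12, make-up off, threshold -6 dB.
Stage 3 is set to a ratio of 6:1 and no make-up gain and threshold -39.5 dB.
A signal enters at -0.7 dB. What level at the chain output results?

-33.9125 dB

Stage 1: 7 dB above -7.7 dB, reduced 3.5:1 to 2 dB above → -5.7 dB.
Stage 2: overshoot 0.3 dB → 0.3/12 = 0.025 dB → -5.975 dB.
Stage 3: 33.525 dB above -39.5 dB, reduced 6:1 to 5.5875 dB above → -33.9125 dB.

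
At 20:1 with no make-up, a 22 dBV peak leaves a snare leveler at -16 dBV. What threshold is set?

Let T be the threshold. Output overshoot = (input overshoot)/R, so -16 − T = (22 − T)/20.
20·(-16 − T) = 22 − T → 19·T = -320 − 22 = -342.
T = -342/19 = -18 dBV.

-18 dBV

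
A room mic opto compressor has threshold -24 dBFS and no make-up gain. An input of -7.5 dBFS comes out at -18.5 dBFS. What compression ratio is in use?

3:1

Input overshoot = -7.5 − (-24) = 16.5 dB; output overshoot = -18.5 − (-24) = 5.5 dB.
Ratio = 16.5 / 5.5 = 3.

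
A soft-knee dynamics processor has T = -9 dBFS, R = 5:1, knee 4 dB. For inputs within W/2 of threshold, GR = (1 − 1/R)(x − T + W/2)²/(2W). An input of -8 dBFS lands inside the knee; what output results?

-8.9 dBFS

x − T + W/2 = -8 − (-9) + 2 = 3.
GR = (1 − 1/5) × 3² / 8 = 0.8 × 9 / 8 = 0.9 dB.
Output = -8 − 0.9 = -8.9 dBFS.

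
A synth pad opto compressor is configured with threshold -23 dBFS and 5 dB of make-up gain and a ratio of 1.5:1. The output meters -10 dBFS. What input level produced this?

Stripping the +5 dB make-up gives -15 dBFS at the gain stage.
Post-compression overshoot = -15 − (-23) = 8 dB.
Input overshoot = R × output overshoot = 12 dB → input = -23 + 12 = -11 dBFS.

-11 dBFS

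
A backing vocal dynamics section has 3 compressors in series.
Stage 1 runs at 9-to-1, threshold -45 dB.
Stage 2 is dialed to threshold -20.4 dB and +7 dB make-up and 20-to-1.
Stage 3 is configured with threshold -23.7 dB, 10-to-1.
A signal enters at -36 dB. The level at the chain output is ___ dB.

Stage 1: 9 dB above -45 dB, reduced 9:1 to 1 dB above → -44 dB.
Stage 2: below threshold (-44 ≤ -20.4); passes unchanged; make-up brings it to -37 dB.
Stage 3: -37 dB ≤ -23.7 dB, so stage 3 doesn't engage; output -37 dB.

-37 dB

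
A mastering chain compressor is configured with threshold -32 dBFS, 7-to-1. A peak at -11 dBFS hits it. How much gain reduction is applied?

18 dB

Overshoot = -11 − (-32) = 21 dB.
After 7:1 compression the overshoot becomes 21/7 = 3 dB.
GR = overshoot in − overshoot out = 21 − 3 = 18 dB.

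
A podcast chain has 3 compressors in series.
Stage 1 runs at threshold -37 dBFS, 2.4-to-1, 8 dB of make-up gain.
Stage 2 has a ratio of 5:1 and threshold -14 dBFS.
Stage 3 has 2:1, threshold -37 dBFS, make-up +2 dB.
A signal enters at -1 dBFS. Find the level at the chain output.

-23.5 dBFS

Stage 1: overshoot 36 dB → 36/2.4 = 15 dB → -22 dBFS; +8 dB make-up → -14 dBFS.
Stage 2: -14 dBFS ≤ -14 dBFS, so stage 2 doesn't engage; output -14 dBFS.
Stage 3: 23 dB above -37 dBFS, reduced 2:1 to 11.5 dB above → -25.5 dBFS; +2 dB make-up → -23.5 dBFS.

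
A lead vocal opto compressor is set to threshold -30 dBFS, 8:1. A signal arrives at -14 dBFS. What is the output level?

The input is 16 dB above the -30 dBFS threshold.
The 16 dB excess becomes 2 dB after 8:1 reduction.
That puts the output at -28 dBFS.

-28 dBFS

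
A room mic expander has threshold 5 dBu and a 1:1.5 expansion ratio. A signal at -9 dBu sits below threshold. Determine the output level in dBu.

-16 dBu

The input is 14 dB below the 5 dBu threshold.
A 1:1.5 expander multiplies undershoot by 1.5: 14 × 1.5 = 21 dB below threshold.
Output = 5 − 21 = -16 dBu.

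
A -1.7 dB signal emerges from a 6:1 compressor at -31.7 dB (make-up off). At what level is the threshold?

Input is 36 dB above T (since output overshoot × R = input overshoot: (-31.7 − T)·6 = -1.7 − T gives T = -37.7 dB).
Check: -37.7 + (-1.7 − (-37.7))/6 = -37.7 + 6 = -31.7 dB. ✓

-37.7 dB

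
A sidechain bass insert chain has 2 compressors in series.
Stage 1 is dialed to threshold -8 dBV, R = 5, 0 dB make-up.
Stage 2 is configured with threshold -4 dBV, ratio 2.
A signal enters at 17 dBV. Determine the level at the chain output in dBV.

Stage 1: overshoot 25 dB → 25/5 = 5 dB → -3 dBV.
Stage 2: overshoot 1 dB → 1/2 = 0.5 dB → -3.5 dBV.

-3.5 dBV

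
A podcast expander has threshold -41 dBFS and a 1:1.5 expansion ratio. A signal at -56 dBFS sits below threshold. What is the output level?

Undershoot = (-41) − (-56) = 15 dB.
At 1:1.5, that expands to 22.5 dB under threshold.
Output = -41 − 22.5 = -63.5 dBFS.

-63.5 dBFS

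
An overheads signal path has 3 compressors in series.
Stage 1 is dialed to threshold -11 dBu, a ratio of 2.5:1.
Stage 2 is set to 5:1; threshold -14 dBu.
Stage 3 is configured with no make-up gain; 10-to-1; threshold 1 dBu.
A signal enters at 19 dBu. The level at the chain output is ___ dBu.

-11 dBu

Stage 1: overshoot 30 dB → 30/2.5 = 12 dB → 1 dBu.
Stage 2: 15 dB above -14 dBu, reduced 5:1 to 3 dB above → -11 dBu.
Stage 3: -11 dBu ≤ 1 dBu, so stage 3 doesn't engage; output -11 dBu.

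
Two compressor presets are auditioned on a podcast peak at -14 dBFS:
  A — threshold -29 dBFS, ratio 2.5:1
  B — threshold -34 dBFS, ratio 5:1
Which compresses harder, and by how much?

B, by 7 dB

A: overshoot 15 dB → output overshoot 6 dB → GR 9 dB.
B: overshoot 20 dB → output overshoot 4 dB → GR 16 dB.
Difference: 7 dB in favour of B.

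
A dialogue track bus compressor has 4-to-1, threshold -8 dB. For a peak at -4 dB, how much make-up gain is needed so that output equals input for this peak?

3 dB

Overshoot 4 dB → 4/4 = 1 dB after compression, so the compressed level is -8 + 1 = -7 dB.
Make-up = target − compressed = -4 − (-7) = 3 dB.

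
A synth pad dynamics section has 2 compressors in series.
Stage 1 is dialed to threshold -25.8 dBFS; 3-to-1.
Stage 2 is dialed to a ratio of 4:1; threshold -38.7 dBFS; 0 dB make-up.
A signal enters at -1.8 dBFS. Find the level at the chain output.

Stage 1: overshoot 24 dB → 24/3 = 8 dB → -17.8 dBFS.
Stage 2: -17.8 dBFS is 20.9 dB over -38.7 dBFS; at 4:1 that becomes 5.225 dB over, giving -33.475 dBFS.

-33.475 dBFS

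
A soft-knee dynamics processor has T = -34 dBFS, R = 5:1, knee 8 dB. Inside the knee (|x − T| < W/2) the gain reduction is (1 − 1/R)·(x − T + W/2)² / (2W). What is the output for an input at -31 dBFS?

x − T + W/2 = -31 − (-34) + 4 = 7.
GR = (1 − 1/5) × 7² / 16 = 0.8 × 49 / 16 = 2.45 dB.
Output = -31 − 2.45 = -33.45 dBFS.

-33.45 dBFS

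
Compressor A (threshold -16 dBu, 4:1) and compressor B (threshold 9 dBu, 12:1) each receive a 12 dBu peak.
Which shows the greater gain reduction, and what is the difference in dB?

A: overshoot 28 dB → output overshoot 7 dB → GR 21 dB.
B: overshoot 3 dB → output overshoot 0.25 dB → GR 2.75 dB.
A reduces 18.25 dB more.

A, by 18.25 dB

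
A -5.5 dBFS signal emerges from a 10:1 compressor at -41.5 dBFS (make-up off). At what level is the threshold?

Input is 40 dB above T (since output overshoot × R = input overshoot: (-41.5 − T)·10 = -5.5 − T gives T = -45.5 dBFS).
Check: -45.5 + (-5.5 − (-45.5))/10 = -45.5 + 4 = -41.5 dBFS. ✓

-45.5 dBFS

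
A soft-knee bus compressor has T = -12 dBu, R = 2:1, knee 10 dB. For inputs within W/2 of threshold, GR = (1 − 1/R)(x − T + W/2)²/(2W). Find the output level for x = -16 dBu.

x − T + W/2 = -16 − (-12) + 5 = 1.
GR = (1 − 1/2) × 1² / 20 = 0.5 × 1 / 20 = 0.025 dB.
Output = -16 − 0.025 = -16.025 dBu.

-16.025 dBu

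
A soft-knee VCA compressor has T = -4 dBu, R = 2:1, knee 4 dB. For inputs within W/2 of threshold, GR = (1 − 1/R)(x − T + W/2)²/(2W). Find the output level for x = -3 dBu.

-3.5625 dBu

x − T + W/2 = -3 − (-4) + 2 = 3.
GR = (1 − 1/2) × 3² / 8 = 0.5 × 9 / 8 = 0.5625 dB.
Output = -3 − 0.5625 = -3.5625 dBu.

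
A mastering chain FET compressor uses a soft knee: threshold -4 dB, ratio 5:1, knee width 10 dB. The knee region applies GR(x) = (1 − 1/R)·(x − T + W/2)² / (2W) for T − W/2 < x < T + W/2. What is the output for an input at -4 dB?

x − T + W/2 = -4 − (-4) + 5 = 5.
GR = (1 − 1/5) × 5² / 20 = 0.8 × 25 / 20 = 1 dB.
Output = -4 − 1 = -5 dB.

-5 dB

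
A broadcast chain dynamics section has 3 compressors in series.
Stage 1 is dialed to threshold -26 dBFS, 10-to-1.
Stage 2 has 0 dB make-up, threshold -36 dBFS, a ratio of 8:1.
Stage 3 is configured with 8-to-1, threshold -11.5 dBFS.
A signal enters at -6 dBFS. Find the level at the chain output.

-34.5 dBFS

Stage 1: overshoot 20 dB → 20/10 = 2 dB → -24 dBFS.
Stage 2: 12 dB above -36 dBFS, reduced 8:1 to 1.5 dB above → -34.5 dBFS.
Stage 3: below threshold (-34.5 ≤ -11.5); passes unchanged; output -34.5 dBFS.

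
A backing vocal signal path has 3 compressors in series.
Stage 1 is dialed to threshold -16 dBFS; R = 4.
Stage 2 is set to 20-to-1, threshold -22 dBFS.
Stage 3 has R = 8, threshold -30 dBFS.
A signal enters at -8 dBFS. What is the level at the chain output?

Stage 1: 8 dB above -16 dBFS, reduced 4:1 to 2 dB above → -14 dBFS.
Stage 2: overshoot 8 dB → 8/20 = 0.4 dB → -21.6 dBFS.
Stage 3: 8.4 dB above -30 dBFS, reduced 8:1 to 1.05 dB above → -28.95 dBFS.

-28.95 dBFS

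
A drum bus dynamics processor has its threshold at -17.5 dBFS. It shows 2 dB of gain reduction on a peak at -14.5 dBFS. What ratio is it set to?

Input overshoot = -14.5 − (-17.5) = 3 dB.
Output overshoot = 3 − 2 = 1 dB.
Ratio = input overshoot / output overshoot = 3 / 1 = 3.

3:1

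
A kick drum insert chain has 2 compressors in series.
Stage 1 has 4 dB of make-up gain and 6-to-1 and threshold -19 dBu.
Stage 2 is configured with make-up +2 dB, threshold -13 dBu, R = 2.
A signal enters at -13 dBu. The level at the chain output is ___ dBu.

-12 dBu

Stage 1: 6 dB above -19 dBu, reduced 6:1 to 1 dB above → -18 dBu; +4 dB make-up → -14 dBu.
Stage 2: -14 dBu is at or below the -13 dBu threshold — no compression; make-up brings it to -12 dBu.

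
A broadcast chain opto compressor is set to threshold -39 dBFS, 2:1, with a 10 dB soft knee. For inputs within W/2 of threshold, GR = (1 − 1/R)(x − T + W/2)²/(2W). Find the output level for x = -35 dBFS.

x − T + W/2 = -35 − (-39) + 5 = 9.
GR = (1 − 1/2) × 9² / 20 = 0.5 × 81 / 20 = 2.025 dB.
Output = -35 − 2.025 = -37.025 dBFS.

-37.025 dBFS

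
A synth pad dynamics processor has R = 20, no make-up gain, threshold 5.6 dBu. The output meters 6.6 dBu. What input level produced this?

25.6 dBu

Post-compression overshoot = 6.6 − 5.6 = 1 dB.
Input overshoot = R × output overshoot = 20 dB → input = 5.6 + 20 = 25.6 dBu.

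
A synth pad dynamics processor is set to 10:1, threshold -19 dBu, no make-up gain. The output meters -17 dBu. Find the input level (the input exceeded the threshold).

That's 2 dB above the -19 dBu threshold.
Undo the ratio: input overshoot = 2 × 10 = 20 dB, giving input = 1 dBu.

1 dBu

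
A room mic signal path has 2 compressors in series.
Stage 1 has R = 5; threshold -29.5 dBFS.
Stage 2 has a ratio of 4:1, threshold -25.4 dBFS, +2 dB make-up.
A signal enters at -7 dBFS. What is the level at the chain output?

Stage 1: -7 dBFS is 22.5 dB over -29.5 dBFS; at 5:1 that becomes 4.5 dB over, giving -25 dBFS.
Stage 2: -25 dBFS is 0.4 dB over -25.4 dBFS; at 4:1 that becomes 0.1 dB over, giving -25.3 dBFS; +2 dB make-up → -23.3 dBFS.

-23.3 dBFS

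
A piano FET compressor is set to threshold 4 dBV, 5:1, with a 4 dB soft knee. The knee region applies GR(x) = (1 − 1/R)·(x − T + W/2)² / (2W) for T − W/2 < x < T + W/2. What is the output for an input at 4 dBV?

x − T + W/2 = 4 − 4 + 2 = 2.
GR = (1 − 1/5) × 2² / 8 = 0.8 × 4 / 8 = 0.4 dB.
Output = 4 − 0.4 = 3.6 dBV.

3.6 dBV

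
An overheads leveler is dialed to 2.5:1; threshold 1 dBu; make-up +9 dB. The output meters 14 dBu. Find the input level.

11 dBu

Remove make-up: 14 − 9 = 5 dBu.
That's 4 dB above the 1 dBu threshold.
Input overshoot = R × output overshoot = 10 dB → input = 1 + 10 = 11 dBu.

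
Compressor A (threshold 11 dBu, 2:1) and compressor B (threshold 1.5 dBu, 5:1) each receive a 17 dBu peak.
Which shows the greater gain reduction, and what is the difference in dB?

B, by 9.4 dB

A: GR = 6 − 6/2 = 3 dB.
B: GR = 15.5 − 15.5/5 = 12.4 dB.
B applies 9.4 dB more gain reduction.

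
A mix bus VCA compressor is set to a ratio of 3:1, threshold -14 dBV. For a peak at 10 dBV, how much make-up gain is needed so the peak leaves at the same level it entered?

16 dB

Without make-up, output = threshold + overshoot/3 = -14 + 8 = -6 dBV.
Gap to target: 16 dB.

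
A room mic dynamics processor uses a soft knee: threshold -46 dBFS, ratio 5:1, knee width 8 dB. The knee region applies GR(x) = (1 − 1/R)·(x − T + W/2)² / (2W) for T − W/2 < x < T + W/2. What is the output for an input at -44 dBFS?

-45.8 dBFS

x − T + W/2 = -44 − (-46) + 4 = 6.
GR = (1 − 1/5) × 6² / 16 = 0.8 × 36 / 16 = 1.8 dB.
Output = -44 − 1.8 = -45.8 dBFS.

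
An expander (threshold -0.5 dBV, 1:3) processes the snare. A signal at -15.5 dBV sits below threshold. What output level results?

-45.5 dBV

Undershoot = (-0.5) − (-15.5) = 15 dB.
At 1:3, that expands to 45 dB under threshold.
Output = -0.5 − 45 = -45.5 dBV.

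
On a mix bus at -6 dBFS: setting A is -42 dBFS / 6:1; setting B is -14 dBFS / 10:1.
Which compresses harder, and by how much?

A, by 22.8 dB

A: 36 dB over, compressed to 6 dB over, so 30 dB of GR.
B: 8 dB over, compressed to 0.8 dB over, so 7.2 dB of GR.
A reduces 22.8 dB more.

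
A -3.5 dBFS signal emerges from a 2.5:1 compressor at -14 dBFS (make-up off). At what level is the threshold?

-21 dBFS

Gain reduction = -3.5 − (-14) = 10.5 dB; output overshoot = GR / (R − 1) = 10.5 / 1.5 = 7 dB.
Threshold = output − output overshoot = -14 − 7 = -21 dBFS.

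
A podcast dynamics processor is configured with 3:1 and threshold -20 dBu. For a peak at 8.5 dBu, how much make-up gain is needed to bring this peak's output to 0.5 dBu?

The peak compresses to -20 + 28.5/3 = -10.5 dBu.
To reach 0.5 dBu requires 0.5 − (-10.5) = 11 dB of make-up.

11 dB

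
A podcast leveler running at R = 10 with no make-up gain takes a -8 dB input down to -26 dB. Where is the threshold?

-28 dB

Input is 20 dB above T (since output overshoot × R = input overshoot: (-26 − T)·10 = -8 − T gives T = -28 dB).
Check: -28 + (-8 − (-28))/10 = -28 + 2 = -26 dB. ✓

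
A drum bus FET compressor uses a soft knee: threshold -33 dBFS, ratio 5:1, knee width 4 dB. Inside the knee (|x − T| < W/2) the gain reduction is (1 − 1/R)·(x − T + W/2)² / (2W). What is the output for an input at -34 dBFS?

-34.1 dBFS

x − T + W/2 = -34 − (-33) + 2 = 1.
GR = (1 − 1/5) × 1² / 8 = 0.8 × 1 / 8 = 0.1 dB.
Output = -34 − 0.1 = -34.1 dBFS.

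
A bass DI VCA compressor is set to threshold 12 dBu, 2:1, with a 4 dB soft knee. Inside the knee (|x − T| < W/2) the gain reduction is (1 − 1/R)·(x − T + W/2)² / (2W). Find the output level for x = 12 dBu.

11.75 dBu

x − T + W/2 = 12 − 12 + 2 = 2.
GR = (1 − 1/2) × 2² / 8 = 0.5 × 4 / 8 = 0.25 dB.
Output = 12 − 0.25 = 11.75 dBu.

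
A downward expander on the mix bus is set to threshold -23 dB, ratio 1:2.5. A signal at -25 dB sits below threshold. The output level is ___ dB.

The input is 2 dB below the -23 dB threshold.
A 1:2.5 expander multiplies undershoot by 2.5: 2 × 2.5 = 5 dB below threshold.
Output = -23 − 5 = -28 dB.

-28 dB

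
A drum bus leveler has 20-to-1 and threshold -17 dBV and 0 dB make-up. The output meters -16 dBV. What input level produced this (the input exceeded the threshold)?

3 dBV

Post-compression overshoot = -16 − (-17) = 1 dB.
Input overshoot = R × output overshoot = 20 dB → input = -17 + 20 = 3 dBV.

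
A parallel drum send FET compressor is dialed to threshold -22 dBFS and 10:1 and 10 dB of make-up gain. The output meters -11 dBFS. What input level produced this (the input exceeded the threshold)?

-12 dBFS

Before make-up, the level was -11 − 10 = -21 dBFS.
The compressed level sits -21 − (-22) = 1 dB over threshold.
Undo the ratio: input overshoot = 1 × 10 = 10 dB, giving input = -12 dBFS.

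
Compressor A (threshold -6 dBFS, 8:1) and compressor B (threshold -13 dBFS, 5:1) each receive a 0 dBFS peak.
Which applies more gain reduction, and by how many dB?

B, by 5.15 dB

A: overshoot 6 dB → output overshoot 0.75 dB → GR 5.25 dB.
B: overshoot 13 dB → output overshoot 2.6 dB → GR 10.4 dB.
B reduces 5.15 dB more.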